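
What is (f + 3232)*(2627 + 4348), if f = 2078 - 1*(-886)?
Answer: 43217100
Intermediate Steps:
f = 2964 (f = 2078 + 886 = 2964)
(f + 3232)*(2627 + 4348) = (2964 + 3232)*(2627 + 4348) = 6196*6975 = 43217100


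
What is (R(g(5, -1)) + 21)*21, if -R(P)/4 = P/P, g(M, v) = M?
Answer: 357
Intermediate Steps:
R(P) = -4 (R(P) = -4*P/P = -4*1 = -4)
(R(g(5, -1)) + 21)*21 = (-4 + 21)*21 = 17*21 = 357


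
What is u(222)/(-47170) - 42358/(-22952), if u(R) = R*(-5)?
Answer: 101175179/54132292 ≈ 1.8690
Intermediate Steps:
u(R) = -5*R
u(222)/(-47170) - 42358/(-22952) = -5*222/(-47170) - 42358/(-22952) = -1110*(-1/47170) - 42358*(-1/22952) = 111/4717 + 21179/11476 = 101175179/54132292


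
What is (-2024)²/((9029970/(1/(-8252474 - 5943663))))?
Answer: -2048288/64095345612945 ≈ -3.1957e-8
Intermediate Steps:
(-2024)²/((9029970/(1/(-8252474 - 5943663)))) = 4096576/((9029970/(1/(-14196137)))) = 4096576/((9029970/(-1/14196137))) = 4096576/((9029970*(-14196137))) = 4096576/(-128190691225890) = 4096576*(-1/128190691225890) = -2048288/64095345612945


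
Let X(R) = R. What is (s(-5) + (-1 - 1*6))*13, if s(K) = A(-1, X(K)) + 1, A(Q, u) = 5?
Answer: -13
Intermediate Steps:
s(K) = 6 (s(K) = 5 + 1 = 6)
(s(-5) + (-1 - 1*6))*13 = (6 + (-1 - 1*6))*13 = (6 + (-1 - 6))*13 = (6 - 7)*13 = -1*13 = -13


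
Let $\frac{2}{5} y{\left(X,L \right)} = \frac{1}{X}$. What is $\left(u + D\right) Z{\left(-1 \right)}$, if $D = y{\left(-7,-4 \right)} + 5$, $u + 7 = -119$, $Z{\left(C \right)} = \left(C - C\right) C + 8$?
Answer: $- \frac{6796}{7} \approx -970.86$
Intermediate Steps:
$y{\left(X,L \right)} = \frac{5}{2 X}$
$Z{\left(C \right)} = 8$ ($Z{\left(C \right)} = 0 C + 8 = 0 + 8 = 8$)
$u = -126$ ($u = -7 - 119 = -126$)
$D = \frac{65}{14}$ ($D = \frac{5}{2 \left(-7\right)} + 5 = \frac{5}{2} \left(- \frac{1}{7}\right) + 5 = - \frac{5}{14} + 5 = \frac{65}{14} \approx 4.6429$)
$\left(u + D\right) Z{\left(-1 \right)} = \left(-126 + \frac{65}{14}\right) 8 = \left(- \frac{1699}{14}\right) 8 = - \frac{6796}{7}$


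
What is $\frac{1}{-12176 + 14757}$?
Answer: $\frac{1}{2581} \approx 0.00038745$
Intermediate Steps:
$\frac{1}{-12176 + 14757} = \frac{1}{2581}$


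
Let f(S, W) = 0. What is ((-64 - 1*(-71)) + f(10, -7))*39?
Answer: 273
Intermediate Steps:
((-64 - 1*(-71)) + f(10, -7))*39 = ((-64 - 1*(-71)) + 0)*39 = ((-64 + 71) + 0)*39 = (7 + 0)*39 = 7*39 = 273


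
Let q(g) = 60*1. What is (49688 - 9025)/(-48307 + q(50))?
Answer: -40663/48247 ≈ -0.84281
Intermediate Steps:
q(g) = 60
(49688 - 9025)/(-48307 + q(50)) = (49688 - 9025)/(-48307 + 60) = 40663/(-48247) = 40663*(-1/48247) = -40663/48247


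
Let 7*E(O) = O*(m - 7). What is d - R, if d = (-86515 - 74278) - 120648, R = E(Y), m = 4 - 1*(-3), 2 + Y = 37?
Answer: -281441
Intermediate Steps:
Y = 35 (Y = -2 + 37 = 35)
m = 7 (m = 4 + 3 = 7)
E(O) = 0 (E(O) = (O*(7 - 7))/7 = (O*0)/7 = (1/7)*0 = 0)
R = 0
d = -281441 (d = -160793 - 120648 = -281441)
d - R = -281441 - 1*0 = -281441 + 0 = -281441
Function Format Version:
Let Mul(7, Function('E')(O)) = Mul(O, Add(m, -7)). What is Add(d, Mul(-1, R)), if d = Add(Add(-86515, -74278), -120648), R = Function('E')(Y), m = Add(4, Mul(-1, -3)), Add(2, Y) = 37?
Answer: -281441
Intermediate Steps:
Y = 35 (Y = Add(-2, 37) = 35)
m = 7 (m = Add(4, 3) = 7)
Function('E')(O) = 0 (Function('E')(O) = Mul(Rational(1, 7), Mul(O, Add(7, -7))) = Mul(Rational(1, 7), Mul(O, 0)) = Mul(Rational(1, 7), 0) = 0)
R = 0
d = -281441 (d = Add(-160793, -120648) = -281441)
Add(d, Mul(-1, R)) = Add(-281441, Mul(-1, 0)) = Add(-281441, 0) = -281441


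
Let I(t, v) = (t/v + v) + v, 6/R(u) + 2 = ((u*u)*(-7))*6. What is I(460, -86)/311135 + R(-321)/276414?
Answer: -1520425504085261/2667384757040517580 ≈ -0.00057001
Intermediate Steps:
R(u) = 6/(-2 - 42*u²) (R(u) = 6/(-2 + ((u*u)*(-7))*6) = 6/(-2 + (u²*(-7))*6) = 6/(-2 - 7*u²*6) = 6/(-2 - 42*u²))
I(t, v) = 2*v + t/v (I(t, v) = (t/v + v) + v = (v + t/v) + v = 2*v + t/v)
I(460, -86)/311135 + R(-321)/276414 = (2*(-86) + 460/(-86))/311135 - 3/(1 + 21*(-321)²)/276414 = (-172 + 460*(-1/86))*(1/311135) - 3/(1 + 21*103041)*(1/276414) = (-172 - 230/43)*(1/311135) - 3/(1 + 2163861)*(1/276414) = -7626/43*1/311135 - 3/2163862*(1/276414) = -7626/13378805 - 3*1/2163862*(1/276414) = -7626/13378805 - 3/2163862*1/276414 = -7626/13378805 - 1/199373916956 = -1520425504085261/2667384757040517580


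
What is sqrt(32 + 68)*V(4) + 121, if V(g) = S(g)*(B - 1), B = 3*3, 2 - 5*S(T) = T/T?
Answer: 137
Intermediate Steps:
S(T) = 1/5 (S(T) = 2/5 - T/(5*T) = 2/5 - 1/5*1 = 2/5 - 1/5 = 1/5)
B = 9
V(g) = 8/5 (V(g) = (9 - 1)/5 = (1/5)*8 = 8/5)
sqrt(32 + 68)*V(4) + 121 = sqrt(32 + 68)*(8/5) + 121 = sqrt(100)*(8/5) + 121 = 10*(8/5) + 121 = 16 + 121 = 137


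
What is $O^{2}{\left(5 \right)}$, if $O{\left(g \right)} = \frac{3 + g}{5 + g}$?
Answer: $\frac{16}{25} \approx 0.64$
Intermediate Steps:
$O{\left(g \right)} = \frac{3 + g}{5 + g}$
$O^{2}{\left(5 \right)} = \left(\frac{3 + 5}{5 + 5}\right)^{2} = \left(\frac{1}{10} \cdot 8\right)^{2} = \left(\frac{4}{5}\right)^{2} = \frac{16}{25}$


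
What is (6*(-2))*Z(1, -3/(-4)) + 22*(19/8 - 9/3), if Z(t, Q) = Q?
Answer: -91/4 ≈ -22.750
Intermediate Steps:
(6*(-2))*Z(1, -3/(-4)) + 22*(19/8 - 9/3) = (6*(-2))*(-3/(-4)) + 22*(19/8 - 9/3) = -(-36)*(-1)/4 + 22*(19*(⅛) - 9*⅓) = -12*¾ + 22*(19/8 - 3) = -9 + 22*(-5/8) = -9 - 55/4 = -91/4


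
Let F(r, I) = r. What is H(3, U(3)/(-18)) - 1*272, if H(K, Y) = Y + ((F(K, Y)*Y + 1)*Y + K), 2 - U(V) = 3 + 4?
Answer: -28967/108 ≈ -268.21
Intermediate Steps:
U(V) = -5 (U(V) = 2 - (3 + 4) = 2 - 1*7 = 2 - 7 = -5)
H(K, Y) = K + Y + Y*(1 + K*Y) (H(K, Y) = Y + ((K*Y + 1)*Y + K) = Y + ((1 + K*Y)*Y + K) = Y + (Y*(1 + K*Y) + K) = Y + (K + Y*(1 + K*Y)) = K + Y + Y*(1 + K*Y))
H(3, U(3)/(-18)) - 1*272 = (3 + 2*(-5/(-18)) + 3*(-5/(-18))²) - 1*272 = (3 + 2*(-5*(-1/18)) + 3*(-5*(-1/18))²) - 272 = (3 + 2*(5/18) + 3*(5/18)²) - 272 = (3 + 5/9 + 3*(25/324)) - 272 = (3 + 5/9 + 25/108) - 272 = 409/108 - 272 = -28967/108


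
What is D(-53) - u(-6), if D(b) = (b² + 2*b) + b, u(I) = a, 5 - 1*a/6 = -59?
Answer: 2266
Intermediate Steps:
a = 384 (a = 30 - 6*(-59) = 30 + 354 = 384)
u(I) = 384
D(b) = b² + 3*b
D(-53) - u(-6) = -53*(3 - 53) - 1*384 = -53*(-50) - 384 = 2650 - 384 = 2266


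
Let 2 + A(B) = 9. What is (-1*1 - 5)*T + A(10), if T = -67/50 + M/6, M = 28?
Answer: -324/25 ≈ -12.960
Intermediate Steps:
A(B) = 7 (A(B) = -2 + 9 = 7)
T = 499/150 (T = -67/50 + 28/6 = -67*1/50 + 28*(⅙) = -67/50 + 14/3 = 499/150 ≈ 3.3267)
(-1*1 - 5)*T + A(10) = (-1*1 - 5)*(499/150) + 7 = (-1 - 5)*(499/150) + 7 = -6*499/150 + 7 = -499/25 + 7 = -324/25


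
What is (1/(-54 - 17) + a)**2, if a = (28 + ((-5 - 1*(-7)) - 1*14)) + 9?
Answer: 3147076/5041 ≈ 624.30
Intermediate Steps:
a = 25 (a = (28 + ((-5 + 7) - 14)) + 9 = (28 + (2 - 14)) + 9 = (28 - 12) + 9 = 16 + 9 = 25)
(1/(-54 - 17) + a)**2 = (1/(-54 - 17) + 25)**2 = (1/(-71) + 25)**2 = (-1/71 + 25)**2 = (1774/71)**2 = 3147076/5041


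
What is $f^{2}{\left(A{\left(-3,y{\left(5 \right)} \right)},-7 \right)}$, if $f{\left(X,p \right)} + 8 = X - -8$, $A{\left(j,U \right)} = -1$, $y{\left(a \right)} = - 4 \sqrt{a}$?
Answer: $1$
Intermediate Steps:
$f{\left(X,p \right)} = X$ ($f{\left(X,p \right)} = -8 + \left(X - -8\right) = -8 + \left(X + 8\right) = -8 + \left(8 + X\right) = X$)
$f^{2}{\left(A{\left(-3,y{\left(5 \right)} \right)},-7 \right)} = \left(-1\right)^{2} = 1$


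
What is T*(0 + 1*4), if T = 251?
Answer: 1004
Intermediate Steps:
T*(0 + 1*4) = 251*(0 + 1*4) = 251*(0 + 4) = 251*4 = 1004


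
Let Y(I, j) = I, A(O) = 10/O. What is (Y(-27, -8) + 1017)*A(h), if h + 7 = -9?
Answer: -2475/4 ≈ -618.75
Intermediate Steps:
h = -16 (h = -7 - 9 = -16)
(Y(-27, -8) + 1017)*A(h) = (-27 + 1017)*(10/(-16)) = 990*(10*(-1/16)) = 990*(-5/8) = -2475/4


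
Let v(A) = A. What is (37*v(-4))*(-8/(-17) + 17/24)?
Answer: -17797/102 ≈ -174.48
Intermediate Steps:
(37*v(-4))*(-8/(-17) + 17/24) = (37*(-4))*(-8/(-17) + 17/24) = -148*(-8*(-1/17) + 17*(1/24)) = -148*(8/17 + 17/24) = -148*481/408 = -17797/102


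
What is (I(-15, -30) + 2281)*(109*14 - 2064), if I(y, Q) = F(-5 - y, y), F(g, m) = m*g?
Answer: -1146478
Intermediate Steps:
F(g, m) = g*m
I(y, Q) = y*(-5 - y) (I(y, Q) = (-5 - y)*y = y*(-5 - y))
(I(-15, -30) + 2281)*(109*14 - 2064) = (-1*(-15)*(5 - 15) + 2281)*(109*14 - 2064) = (-1*(-15)*(-10) + 2281)*(1526 - 2064) = (-150 + 2281)*(-538) = 2131*(-538) = -1146478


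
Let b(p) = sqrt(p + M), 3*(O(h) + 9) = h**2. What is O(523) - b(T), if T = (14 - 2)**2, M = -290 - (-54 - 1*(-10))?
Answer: 273502/3 - I*sqrt(102) ≈ 91167.0 - 10.1*I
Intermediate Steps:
M = -246 (M = -290 - (-54 + 10) = -290 - 1*(-44) = -290 + 44 = -246)
T = 144 (T = 12**2 = 144)
O(h) = -9 + h**2/3
b(p) = sqrt(-246 + p) (b(p) = sqrt(p - 246) = sqrt(-246 + p))
O(523) - b(T) = (-9 + (1/3)*523**2) - sqrt(-246 + 144) = (-9 + (1/3)*273529) - sqrt(-102) = (-9 + 273529/3) - I*sqrt(102) = 273502/3 - I*sqrt(102)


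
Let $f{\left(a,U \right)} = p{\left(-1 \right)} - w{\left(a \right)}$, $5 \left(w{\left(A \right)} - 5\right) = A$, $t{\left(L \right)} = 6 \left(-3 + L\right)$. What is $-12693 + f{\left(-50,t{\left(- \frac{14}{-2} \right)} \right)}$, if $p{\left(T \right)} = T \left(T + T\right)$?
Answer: $-12686$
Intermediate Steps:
$t{\left(L \right)} = -18 + 6 L$
$w{\left(A \right)} = 5 + \frac{A}{5}$
$p{\left(T \right)} = 2 T^{2}$ ($p{\left(T \right)} = T 2 T = 2 T^{2}$)
$f{\left(a,U \right)} = -3 - \frac{a}{5}$ ($f{\left(a,U \right)} = 2 \left(-1\right)^{2} - \left(5 + \frac{a}{5}\right) = 2 \cdot 1 - \left(5 + \frac{a}{5}\right) = 2 - \left(5 + \frac{a}{5}\right) = -3 - \frac{a}{5}$)
$-12693 + f{\left(-50,t{\left(- \frac{14}{-2} \right)} \right)} = -12693 - -7 = -12693 + \left(-3 + 10\right) = -12693 + 7 = -12686$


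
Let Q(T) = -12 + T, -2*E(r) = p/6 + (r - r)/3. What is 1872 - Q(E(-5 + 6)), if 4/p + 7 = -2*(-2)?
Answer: 16955/9 ≈ 1883.9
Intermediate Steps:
p = -4/3 (p = 4/(-7 - 2*(-2)) = 4/(-7 + 4) = 4/(-3) = 4*(-⅓) = -4/3 ≈ -1.3333)
E(r) = ⅑ (E(r) = -(-4/3/6 + (r - r)/3)/2 = -(-4/3*⅙ + 0*(⅓))/2 = -(-2/9 + 0)/2 = -½*(-2/9) = ⅑)
1872 - Q(E(-5 + 6)) = 1872 - (-12 + ⅑) = 1872 - 1*(-107/9) = 1872 + 107/9 = 16955/9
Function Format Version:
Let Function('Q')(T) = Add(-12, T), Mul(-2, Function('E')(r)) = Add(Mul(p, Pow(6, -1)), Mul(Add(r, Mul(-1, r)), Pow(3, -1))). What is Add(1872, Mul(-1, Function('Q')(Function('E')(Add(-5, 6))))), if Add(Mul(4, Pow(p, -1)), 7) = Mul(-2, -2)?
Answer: Rational(16955, 9) ≈ 1883.9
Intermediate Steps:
p = Rational(-4, 3) (p = Mul(4, Pow(Add(-7, Mul(-2, -2)), -1)) = Mul(4, Pow(Add(-7, 4), -1)) = Mul(4, Pow(-3, -1)) = Mul(4, Rational(-1, 3)) = Rational(-4, 3) ≈ -1.3333)
Function('E')(r) = Rational(1, 9) (Function('E')(r) = Mul(Rational(-1, 2), Add(Mul(Rational(-4, 3), Pow(6, -1)), Mul(Add(r, Mul(-1, r)), Pow(3, -1)))) = Mul(Rational(-1, 2), Add(Mul(Rational(-4, 3), Rational(1, 6)), Mul(0, Rational(1, 3)))) = Mul(Rational(-1, 2), Add(Rational(-2, 9), 0)) = Mul(Rational(-1, 2), Rational(-2, 9)) = Rational(1, 9))
Add(1872, Mul(-1, Function('Q')(Function('E')(Add(-5, 6))))) = Add(1872, Mul(-1, Add(-12, Rational(1, 9)))) = Add(1872, Mul(-1, Rational(-107, 9))) = Add(1872, Rational(107, 9)) = Rational(16955, 9)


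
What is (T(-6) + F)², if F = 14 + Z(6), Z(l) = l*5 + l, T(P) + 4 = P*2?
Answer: 1156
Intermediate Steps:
T(P) = -4 + 2*P (T(P) = -4 + P*2 = -4 + 2*P)
Z(l) = 6*l (Z(l) = 5*l + l = 6*l)
F = 50 (F = 14 + 6*6 = 14 + 36 = 50)
(T(-6) + F)² = ((-4 + 2*(-6)) + 50)² = ((-4 - 12) + 50)² = (-16 + 50)² = 34² = 1156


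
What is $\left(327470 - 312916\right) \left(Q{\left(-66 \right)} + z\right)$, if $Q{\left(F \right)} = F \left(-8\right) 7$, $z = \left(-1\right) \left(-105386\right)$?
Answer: $1587579428$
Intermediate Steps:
$z = 105386$
$Q{\left(F \right)} = - 56 F$ ($Q{\left(F \right)} = - 8 F 7 = - 56 F$)
$\left(327470 - 312916\right) \left(Q{\left(-66 \right)} + z\right) = \left(327470 - 312916\right) \left(\left(-56\right) \left(-66\right) + 105386\right) = 14554 \left(3696 + 105386\right) = 14554 \cdot 109082 = 1587579428$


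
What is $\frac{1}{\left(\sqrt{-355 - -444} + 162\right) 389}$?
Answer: $\frac{162}{10174295} - \frac{\sqrt{89}}{10174295} \approx 1.4995 \cdot 10^{-5}$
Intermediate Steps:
$\frac{1}{\left(\sqrt{-355 - -444} + 162\right) 389} = \frac{1}{\sqrt{-355 + 444} + 162} \cdot \frac{1}{389} = \frac{1}{\sqrt{89} + 162} \cdot \frac{1}{389} = \frac{1}{162 + \sqrt{89}} \cdot \frac{1}{389} = \frac{1}{389 \left(162 + \sqrt{89}\right)}$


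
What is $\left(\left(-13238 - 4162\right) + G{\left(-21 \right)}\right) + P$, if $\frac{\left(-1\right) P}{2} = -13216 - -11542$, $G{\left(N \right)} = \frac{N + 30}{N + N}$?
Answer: $- \frac{196731}{14} \approx -14052.0$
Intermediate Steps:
$G{\left(N \right)} = \frac{30 + N}{2 N}$
$P = 3348$ ($P = - 2 \left(-13216 - -11542\right) = - 2 \left(-13216 + 11542\right) = \left(-2\right) \left(-1674\right) = 3348$)
$\left(\left(-13238 - 4162\right) + G{\left(-21 \right)}\right) + P = \left(\left(-13238 - 4162\right) + \frac{30 - 21}{2 \left(-21\right)}\right) + 3348 = \left(\left(-13238 - 4162\right) + \frac{1}{2} \left(- \frac{1}{21}\right) 9\right) + 3348 = \left(-17400 - \frac{3}{14}\right) + 3348 = - \frac{243603}{14} + 3348 = - \frac{196731}{14}$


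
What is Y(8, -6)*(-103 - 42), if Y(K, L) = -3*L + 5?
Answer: -3335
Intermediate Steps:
Y(K, L) = 5 - 3*L
Y(8, -6)*(-103 - 42) = (5 - 3*(-6))*(-103 - 42) = (5 + 18)*(-145) = 23*(-145) = -3335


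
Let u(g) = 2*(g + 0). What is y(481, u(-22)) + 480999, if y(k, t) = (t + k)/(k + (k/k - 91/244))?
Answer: 56525666111/117517 ≈ 4.8100e+5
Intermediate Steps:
u(g) = 2*g
y(k, t) = (k + t)/(153/244 + k) (y(k, t) = (k + t)/(k + (1 - 91*1/244)) = (k + t)/(k + (1 - 91/244)) = (k + t)/(k + 153/244) = (k + t)/(153/244 + k))
y(481, u(-22)) + 480999 = 244*(481 + 2*(-22))/(153 + 244*481) + 480999 = 244*(481 - 44)/(153 + 117364) + 480999 = 244*437/117517 + 480999 = 244*(1/117517)*437 + 480999 = 106628/117517 + 480999 = 56525666111/117517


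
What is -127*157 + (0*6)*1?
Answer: -19939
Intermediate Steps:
-127*157 + (0*6)*1 = -19939 + 0*1 = -19939 + 0 = -19939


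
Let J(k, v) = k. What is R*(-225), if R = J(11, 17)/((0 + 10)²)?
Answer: -99/4 ≈ -24.750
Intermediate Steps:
R = 11/100 (R = 11/((0 + 10)²) = 11/(10²) = 11/100 ≈ 0.11000)
R*(-225) = (11/100)*(-225) = -99/4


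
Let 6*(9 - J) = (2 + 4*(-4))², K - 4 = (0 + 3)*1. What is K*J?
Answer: -497/3 ≈ -165.67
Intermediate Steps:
K = 7 (K = 4 + (0 + 3)*1 = 4 + 3*1 = 4 + 3 = 7)
J = -71/3 (J = 9 - (2 + 4*(-4))²/6 = 9 - (2 - 16)²/6 = 9 - ⅙*(-14)² = 9 - ⅙*196 = 9 - 98/3 = -71/3 ≈ -23.667)
K*J = 7*(-71/3) = -497/3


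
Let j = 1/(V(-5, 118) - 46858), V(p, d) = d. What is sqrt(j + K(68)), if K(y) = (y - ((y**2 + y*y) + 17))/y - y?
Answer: I*sqrt(111006401610)/23370 ≈ 14.257*I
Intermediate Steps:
j = -1/46740 (j = 1/(118 - 46858) = 1/(-46740) = -1/46740 ≈ -2.1395e-5)
K(y) = -y + (-17 + y - 2*y**2)/y (K(y) = (y - ((y**2 + y**2) + 17))/y - y = (y - (2*y**2 + 17))/y - y = (y - (17 + 2*y**2))/y - y = (y + (-17 - 2*y**2))/y - y = (-17 + y - 2*y**2)/y - y = -y + (-17 + y - 2*y**2)/y)
sqrt(j + K(68)) = sqrt(-1/46740 + (1 - 17/68 - 3*68)) = sqrt(-1/46740 + (1 - 17*1/68 - 204)) = sqrt(-1/46740 + (1 - 1/4 - 204)) = sqrt(-1/46740 - 813/4) = sqrt(-4749953/23370) = I*sqrt(111006401610)/23370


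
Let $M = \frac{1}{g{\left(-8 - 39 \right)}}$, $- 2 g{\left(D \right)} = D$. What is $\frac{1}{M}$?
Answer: $\frac{47}{2} \approx 23.5$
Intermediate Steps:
$g{\left(D \right)} = - \frac{D}{2}$
$M = \frac{2}{47}$ ($M = \frac{1}{\left(- \frac{1}{2}\right) \left(-8 - 39\right)} = \frac{1}{\left(- \frac{1}{2}\right) \left(-47\right)} = \frac{1}{\frac{47}{2}} = \frac{2}{47} \approx 0.042553$)
$\frac{1}{M} = \frac{1}{\frac{2}{47}} = \frac{47}{2}$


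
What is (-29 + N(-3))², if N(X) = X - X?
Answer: 841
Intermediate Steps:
N(X) = 0
(-29 + N(-3))² = (-29 + 0)² = (-29)² = 841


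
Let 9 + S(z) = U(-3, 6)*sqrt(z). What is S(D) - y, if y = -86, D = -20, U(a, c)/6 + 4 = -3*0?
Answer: 77 - 48*I*sqrt(5) ≈ 77.0 - 107.33*I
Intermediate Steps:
U(a, c) = -24 (U(a, c) = -24 + 6*(-3*0) = -24 + 6*0 = -24 + 0 = -24)
S(z) = -9 - 24*sqrt(z)
S(D) - y = (-9 - 48*I*sqrt(5)) - 1*(-86) = (-9 - 48*I*sqrt(5)) + 86 = 77 - 48*I*sqrt(5)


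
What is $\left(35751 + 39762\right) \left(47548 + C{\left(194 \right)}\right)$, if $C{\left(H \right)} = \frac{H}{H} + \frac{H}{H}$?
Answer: $3590643150$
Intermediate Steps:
$C{\left(H \right)} = 2$ ($C{\left(H \right)} = 1 + 1 = 2$)
$\left(35751 + 39762\right) \left(47548 + C{\left(194 \right)}\right) = \left(35751 + 39762\right) \left(47548 + 2\right) = 75513 \cdot 47550 = 3590643150$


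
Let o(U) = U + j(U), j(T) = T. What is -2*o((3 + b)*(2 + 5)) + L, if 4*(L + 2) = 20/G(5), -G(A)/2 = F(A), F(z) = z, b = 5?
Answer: -453/2 ≈ -226.50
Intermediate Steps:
G(A) = -2*A
L = -5/2 (L = -2 + (20/((-2*5)))/4 = -2 + (20/(-10))/4 = -2 + (20*(-⅒))/4 = -2 + (¼)*(-2) = -2 - ½ = -5/2 ≈ -2.5000)
o(U) = 2*U (o(U) = U + U = 2*U)
-2*o((3 + b)*(2 + 5)) + L = -4*(3 + 5)*(2 + 5) - 5/2 = -4*8*7 - 5/2 = -4*56 - 5/2 = -2*112 - 5/2 = -224 - 5/2 = -453/2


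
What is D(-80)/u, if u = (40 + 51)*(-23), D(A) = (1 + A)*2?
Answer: 158/2093 ≈ 0.075490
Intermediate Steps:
D(A) = 2 + 2*A
u = -2093 (u = 91*(-23) = -2093)
D(-80)/u = (2 + 2*(-80))/(-2093) = (2 - 160)*(-1/2093) = -158*(-1/2093) = 158/2093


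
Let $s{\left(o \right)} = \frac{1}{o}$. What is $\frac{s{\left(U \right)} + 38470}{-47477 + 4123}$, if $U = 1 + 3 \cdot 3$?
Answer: $- \frac{384701}{433540} \approx -0.88735$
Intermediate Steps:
$U = 10$ ($U = 1 + 9 = 10$)
$\frac{s{\left(U \right)} + 38470}{-47477 + 4123} = \frac{\frac{1}{10} + 38470}{-47477 + 4123} = \frac{\frac{1}{10} + 38470}{-43354} = \frac{384701}{10} \left(- \frac{1}{43354}\right) = - \frac{384701}{433540}$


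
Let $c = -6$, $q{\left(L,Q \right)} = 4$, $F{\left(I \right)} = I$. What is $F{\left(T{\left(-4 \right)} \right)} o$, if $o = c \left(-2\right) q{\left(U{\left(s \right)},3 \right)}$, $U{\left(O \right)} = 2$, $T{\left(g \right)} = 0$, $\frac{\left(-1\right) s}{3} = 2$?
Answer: $0$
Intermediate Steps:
$s = -6$ ($s = \left(-3\right) 2 = -6$)
$o = 48$ ($o = \left(-6\right) \left(-2\right) 4 = 12 \cdot 4 = 48$)
$F{\left(T{\left(-4 \right)} \right)} o = 0 \cdot 48 = 0$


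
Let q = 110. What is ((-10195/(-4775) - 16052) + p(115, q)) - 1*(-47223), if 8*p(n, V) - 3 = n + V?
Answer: 59595123/1910 ≈ 31202.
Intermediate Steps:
p(n, V) = 3/8 + V/8 + n/8 (p(n, V) = 3/8 + (n + V)/8 = 3/8 + (V + n)/8 = 3/8 + (V/8 + n/8) = 3/8 + V/8 + n/8)
((-10195/(-4775) - 16052) + p(115, q)) - 1*(-47223) = ((-10195/(-4775) - 16052) + (3/8 + (1/8)*110 + (1/8)*115)) - 1*(-47223) = ((-10195*(-1/4775) - 16052) + (3/8 + 55/4 + 115/8)) + 47223 = ((2039/955 - 16052) + 57/2) + 47223 = (-15327621/955 + 57/2) + 47223 = -30600807/1910 + 47223 = 59595123/1910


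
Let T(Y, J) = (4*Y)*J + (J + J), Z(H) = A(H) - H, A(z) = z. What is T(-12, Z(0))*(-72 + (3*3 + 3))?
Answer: 0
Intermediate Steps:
Z(H) = 0 (Z(H) = H - H = 0)
T(Y, J) = 2*J + 4*J*Y (T(Y, J) = 4*J*Y + 2*J = 2*J + 4*J*Y)
T(-12, Z(0))*(-72 + (3*3 + 3)) = (2*0*(1 + 2*(-12)))*(-72 + (3*3 + 3)) = (2*0*(1 - 24))*(-72 + (9 + 3)) = (2*0*(-23))*(-72 + 12) = 0*(-60) = 0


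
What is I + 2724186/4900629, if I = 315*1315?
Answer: 676655257237/1633543 ≈ 4.1423e+5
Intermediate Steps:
I = 414225
I + 2724186/4900629 = 414225 + 2724186/4900629 = 414225 + 2724186*(1/4900629) = 414225 + 908062/1633543 = 676655257237/1633543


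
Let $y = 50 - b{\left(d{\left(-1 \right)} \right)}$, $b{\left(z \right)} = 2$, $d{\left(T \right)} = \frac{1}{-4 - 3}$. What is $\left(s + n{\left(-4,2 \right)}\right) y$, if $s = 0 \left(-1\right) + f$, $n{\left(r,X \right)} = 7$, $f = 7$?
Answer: $672$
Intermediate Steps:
$d{\left(T \right)} = - \frac{1}{7}$ ($d{\left(T \right)} = \frac{1}{-7} = - \frac{1}{7}$)
$y = 48$ ($y = 50 - 2 = 48$)
$s = 7$ ($s = 0 \left(-1\right) + 7 = 0 + 7 = 7$)
$\left(s + n{\left(-4,2 \right)}\right) y = \left(7 + 7\right) 48 = 14 \cdot 48 = 672$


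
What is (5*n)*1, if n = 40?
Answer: 200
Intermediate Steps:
(5*n)*1 = (5*40)*1 = 200*1 = 200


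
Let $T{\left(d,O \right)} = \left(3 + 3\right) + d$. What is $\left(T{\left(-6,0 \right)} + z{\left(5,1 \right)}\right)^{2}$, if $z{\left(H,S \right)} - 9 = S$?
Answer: $100$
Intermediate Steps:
$z{\left(H,S \right)} = 9 + S$
$T{\left(d,O \right)} = 6 + d$
$\left(T{\left(-6,0 \right)} + z{\left(5,1 \right)}\right)^{2} = \left(\left(6 - 6\right) + \left(9 + 1\right)\right)^{2} = \left(0 + 10\right)^{2} = 10^{2} = 100$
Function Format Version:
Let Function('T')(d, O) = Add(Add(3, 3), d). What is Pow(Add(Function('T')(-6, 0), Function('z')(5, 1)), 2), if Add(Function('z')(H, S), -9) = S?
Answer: 100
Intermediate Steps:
Function('z')(H, S) = Add(9, S)
Function('T')(d, O) = Add(6, d)
Pow(Add(Function('T')(-6, 0), Function('z')(5, 1)), 2) = Pow(Add(Add(6, -6), Add(9, 1)), 2) = Pow(Add(0, 10), 2) = Pow(10, 2) = 100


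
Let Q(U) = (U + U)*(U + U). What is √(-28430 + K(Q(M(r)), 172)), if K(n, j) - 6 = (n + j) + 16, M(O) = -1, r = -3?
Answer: 2*I*√7058 ≈ 168.02*I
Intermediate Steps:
Q(U) = 4*U² (Q(U) = (2*U)*(2*U) = 4*U²)
K(n, j) = 22 + j + n (K(n, j) = 6 + ((n + j) + 16) = 6 + ((j + n) + 16) = 6 + (16 + j + n) = 22 + j + n)
√(-28430 + K(Q(M(r)), 172)) = √(-28430 + (22 + 172 + 4*(-1)²)) = √(-28430 + (22 + 172 + 4*1)) = √(-28430 + (22 + 172 + 4)) = √(-28430 + 198) = √(-28232) = 2*I*√7058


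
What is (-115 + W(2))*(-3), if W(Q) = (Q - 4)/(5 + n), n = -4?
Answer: 351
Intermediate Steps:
W(Q) = -4 + Q (W(Q) = (Q - 4)/(5 - 4) = (-4 + Q)/1 = (-4 + Q)*1 = -4 + Q)
(-115 + W(2))*(-3) = (-115 + (-4 + 2))*(-3) = (-115 - 2)*(-3) = -117*(-3) = 351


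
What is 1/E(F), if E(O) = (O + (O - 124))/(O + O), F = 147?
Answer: 147/85 ≈ 1.7294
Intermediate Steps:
E(O) = (-124 + 2*O)/(2*O) (E(O) = (O + (-124 + O))/((2*O)) = (-124 + 2*O)*(1/(2*O)) = (-124 + 2*O)/(2*O))
1/E(F) = 1/((-62 + 147)/147) = 1/((1/147)*85) = 1/(85/147) = 147/85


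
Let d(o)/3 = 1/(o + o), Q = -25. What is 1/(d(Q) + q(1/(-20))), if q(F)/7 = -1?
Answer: -50/353 ≈ -0.14164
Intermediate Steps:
q(F) = -7 (q(F) = 7*(-1) = -7)
d(o) = 3/(2*o) (d(o) = 3/(o + o) = 3/((2*o)) = 3*(1/(2*o)) = 3/(2*o))
1/(d(Q) + q(1/(-20))) = 1/((3/2)/(-25) - 7) = 1/((3/2)*(-1/25) - 7) = 1/(-3/50 - 7) = 1/(-353/50) = -50/353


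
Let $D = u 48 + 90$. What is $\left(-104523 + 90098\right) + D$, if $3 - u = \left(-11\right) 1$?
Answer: $-13663$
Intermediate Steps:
$u = 14$ ($u = 3 - \left(-11\right) 1 = 3 - -11 = 3 + 11 = 14$)
$D = 762$ ($D = 14 \cdot 48 + 90 = 672 + 90 = 762$)
$\left(-104523 + 90098\right) + D = \left(-104523 + 90098\right) + 762 = -14425 + 762 = -13663$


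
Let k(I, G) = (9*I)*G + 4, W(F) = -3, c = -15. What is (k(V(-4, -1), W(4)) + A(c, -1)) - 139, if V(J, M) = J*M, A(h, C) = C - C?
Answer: -243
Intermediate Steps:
A(h, C) = 0
k(I, G) = 4 + 9*G*I (k(I, G) = 9*G*I + 4 = 4 + 9*G*I)
(k(V(-4, -1), W(4)) + A(c, -1)) - 139 = ((4 + 9*(-3)*(-4*(-1))) + 0) - 139 = ((4 + 9*(-3)*4) + 0) - 139 = ((4 - 108) + 0) - 139 = (-104 + 0) - 139 = -104 - 139 = -243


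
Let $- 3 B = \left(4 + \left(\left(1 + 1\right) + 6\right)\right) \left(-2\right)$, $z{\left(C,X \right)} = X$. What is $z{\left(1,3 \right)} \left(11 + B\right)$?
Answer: $57$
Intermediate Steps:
$B = 8$ ($B = - \frac{\left(4 + \left(\left(1 + 1\right) + 6\right)\right) \left(-2\right)}{3} = - \frac{\left(4 + \left(2 + 6\right)\right) \left(-2\right)}{3} = - \frac{\left(4 + 8\right) \left(-2\right)}{3} = - \frac{12 \left(-2\right)}{3} = \left(- \frac{1}{3}\right) \left(-24\right) = 8$)
$z{\left(1,3 \right)} \left(11 + B\right) = 3 \left(11 + 8\right) = 3 \cdot 19 = 57$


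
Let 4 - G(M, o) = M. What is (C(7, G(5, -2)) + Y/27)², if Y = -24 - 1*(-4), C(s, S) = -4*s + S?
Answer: 644809/729 ≈ 884.51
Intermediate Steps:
G(M, o) = 4 - M
C(s, S) = S - 4*s
Y = -20 (Y = -24 + 4 = -20)
(C(7, G(5, -2)) + Y/27)² = (((4 - 1*5) - 4*7) - 20/27)² = (((4 - 5) - 28) - 20*1/27)² = ((-1 - 28) - 20/27)² = (-29 - 20/27)² = (-803/27)² = 644809/729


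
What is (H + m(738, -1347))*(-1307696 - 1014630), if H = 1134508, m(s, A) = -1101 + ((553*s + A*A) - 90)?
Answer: -7793354483840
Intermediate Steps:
m(s, A) = -1191 + A² + 553*s (m(s, A) = -1101 + ((553*s + A²) - 90) = -1101 + ((A² + 553*s) - 90) = -1101 + (-90 + A² + 553*s) = -1191 + A² + 553*s)
(H + m(738, -1347))*(-1307696 - 1014630) = (1134508 + (-1191 + (-1347)² + 553*738))*(-1307696 - 1014630) = (1134508 + (-1191 + 1814409 + 408114))*(-2322326) = (1134508 + 2221332)*(-2322326) = 3355840*(-2322326) = -7793354483840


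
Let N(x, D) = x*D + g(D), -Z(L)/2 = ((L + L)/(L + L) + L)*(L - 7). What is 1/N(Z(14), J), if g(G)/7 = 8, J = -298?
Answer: 1/62636 ≈ 1.5965e-5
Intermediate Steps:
g(G) = 56 (g(G) = 7*8 = 56)
Z(L) = -2*(1 + L)*(-7 + L) (Z(L) = -2*((L + L)/(L + L) + L)*(L - 7) = -2*((2*L)/((2*L)) + L)*(-7 + L) = -2*((2*L)*(1/(2*L)) + L)*(-7 + L) = -2*(1 + L)*(-7 + L))
N(x, D) = 56 + D*x (N(x, D) = x*D + 56 = D*x + 56 = 56 + D*x)
1/N(Z(14), J) = 1/(56 - 298*(14 - 2*14² + 12*14)) = 1/(56 - 298*(14 - 2*196 + 168)) = 1/(56 - 298*(14 - 392 + 168)) = 1/(56 - 298*(-210)) = 1/(56 + 62580) = 1/62636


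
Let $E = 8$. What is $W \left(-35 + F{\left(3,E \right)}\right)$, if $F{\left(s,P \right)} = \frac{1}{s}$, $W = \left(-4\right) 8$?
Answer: $\frac{3328}{3} \approx 1109.3$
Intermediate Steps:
$W = -32$
$W \left(-35 + F{\left(3,E \right)}\right) = - 32 \left(-35 + \frac{1}{3}\right) = \left(-32\right) \left(- \frac{104}{3}\right) = \frac{3328}{3}$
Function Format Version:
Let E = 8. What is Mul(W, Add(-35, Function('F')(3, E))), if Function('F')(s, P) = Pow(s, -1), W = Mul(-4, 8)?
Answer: Rational(3328, 3) ≈ 1109.3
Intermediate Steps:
W = -32
Mul(W, Add(-35, Function('F')(3, E))) = Mul(-32, Add(-35, Pow(3, -1))) = Mul(-32, Add(-35, Rational(1, 3))) = Mul(-32, Rational(-104, 3)) = Rational(3328, 3)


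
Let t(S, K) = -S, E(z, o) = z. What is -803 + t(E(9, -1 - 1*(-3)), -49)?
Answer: -812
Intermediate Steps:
-803 + t(E(9, -1 - 1*(-3)), -49) = -803 - 1*9 = -803 - 9 = -812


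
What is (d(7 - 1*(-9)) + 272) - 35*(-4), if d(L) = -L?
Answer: 396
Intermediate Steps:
(d(7 - 1*(-9)) + 272) - 35*(-4) = (-(7 - 1*(-9)) + 272) - 35*(-4) = (-(7 + 9) + 272) + 140 = (-1*16 + 272) + 140 = (-16 + 272) + 140 = 256 + 140 = 396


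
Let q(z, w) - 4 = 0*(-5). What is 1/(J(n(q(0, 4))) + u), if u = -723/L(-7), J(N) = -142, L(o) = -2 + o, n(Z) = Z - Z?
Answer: -3/185 ≈ -0.016216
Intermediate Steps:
q(z, w) = 4 (q(z, w) = 4 + 0*(-5) = 4 + 0 = 4)
n(Z) = 0
u = 241/3 (u = -723/(-2 - 7) = -723/(-9) = -723*(-⅑) = 241/3 ≈ 80.333)
1/(J(n(q(0, 4))) + u) = 1/(-142 + 241/3) = 1/(-185/3) = -3/185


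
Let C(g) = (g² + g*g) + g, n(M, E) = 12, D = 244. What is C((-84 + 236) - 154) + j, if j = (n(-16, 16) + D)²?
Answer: 65542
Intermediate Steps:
j = 65536 (j = (12 + 244)² = 256² = 65536)
C(g) = g + 2*g² (C(g) = (g² + g²) + g = 2*g² + g = g + 2*g²)
C((-84 + 236) - 154) + j = ((-84 + 236) - 154)*(1 + 2*((-84 + 236) - 154)) + 65536 = (152 - 154)*(1 + 2*(152 - 154)) + 65536 = -2*(1 + 2*(-2)) + 65536 = -2*(1 - 4) + 65536 = -2*(-3) + 65536 = 6 + 65536 = 65542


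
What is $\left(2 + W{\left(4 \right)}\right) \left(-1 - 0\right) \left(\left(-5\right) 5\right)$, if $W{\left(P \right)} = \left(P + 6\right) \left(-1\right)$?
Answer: $-200$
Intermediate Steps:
$W{\left(P \right)} = -6 - P$ ($W{\left(P \right)} = \left(6 + P\right) \left(-1\right) = -6 - P$)
$\left(2 + W{\left(4 \right)}\right) \left(-1 - 0\right) \left(\left(-5\right) 5\right) = \left(2 - 10\right) \left(-1 - 0\right) \left(\left(-5\right) 5\right) = \left(2 - 10\right) \left(-1 + 0\right) \left(-25\right) = \left(2 - 10\right) \left(-1\right) \left(-25\right) = \left(-8\right) \left(-1\right) \left(-25\right) = 8 \left(-25\right) = -200$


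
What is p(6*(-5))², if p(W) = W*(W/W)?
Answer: 900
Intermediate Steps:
p(W) = W (p(W) = W*1 = W)
p(6*(-5))² = (6*(-5))² = (-30)² = 900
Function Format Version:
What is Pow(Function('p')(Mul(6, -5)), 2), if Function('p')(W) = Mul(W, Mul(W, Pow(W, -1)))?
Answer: 900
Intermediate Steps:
Function('p')(W) = W (Function('p')(W) = Mul(W, 1) = W)
Pow(Function('p')(Mul(6, -5)), 2) = Pow(Mul(6, -5), 2) = Pow(-30, 2) = 900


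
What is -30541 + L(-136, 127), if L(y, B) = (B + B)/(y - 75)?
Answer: -6444405/211 ≈ -30542.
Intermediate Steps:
L(y, B) = 2*B/(-75 + y) (L(y, B) = (2*B)/(-75 + y) = 2*B/(-75 + y))
-30541 + L(-136, 127) = -30541 + 2*127/(-75 - 136) = -30541 + 2*127/(-211) = -30541 + 2*127*(-1/211) = -30541 - 254/211 = -6444405/211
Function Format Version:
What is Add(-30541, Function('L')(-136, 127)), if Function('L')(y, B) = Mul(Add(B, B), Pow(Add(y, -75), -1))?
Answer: Rational(-6444405, 211) ≈ -30542.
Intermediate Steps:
Function('L')(y, B) = Mul(2, B, Pow(Add(-75, y), -1)) (Function('L')(y, B) = Mul(Mul(2, B), Pow(Add(-75, y), -1)) = Mul(2, B, Pow(Add(-75, y), -1)))
Add(-30541, Function('L')(-136, 127)) = Add(-30541, Mul(2, 127, Pow(Add(-75, -136), -1))) = Add(-30541, Mul(2, 127, Pow(-211, -1))) = Add(-30541, Mul(2, 127, Rational(-1, 211))) = Add(-30541, Rational(-254, 211)) = Rational(-6444405, 211)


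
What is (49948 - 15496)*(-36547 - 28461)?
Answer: -2239655616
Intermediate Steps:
(49948 - 15496)*(-36547 - 28461) = 34452*(-65008) = -2239655616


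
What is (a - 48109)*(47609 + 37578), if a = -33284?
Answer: -6933625491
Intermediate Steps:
(a - 48109)*(47609 + 37578) = (-33284 - 48109)*(47609 + 37578) = -81393*85187 = -6933625491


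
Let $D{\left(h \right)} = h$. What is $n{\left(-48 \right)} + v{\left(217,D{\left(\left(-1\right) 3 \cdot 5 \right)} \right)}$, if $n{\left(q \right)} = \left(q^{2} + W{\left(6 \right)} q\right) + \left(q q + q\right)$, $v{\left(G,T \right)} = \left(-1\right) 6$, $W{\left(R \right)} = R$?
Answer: $4266$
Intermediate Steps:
$v{\left(G,T \right)} = -6$
$n{\left(q \right)} = 2 q^{2} + 7 q$ ($n{\left(q \right)} = \left(q^{2} + 6 q\right) + \left(q q + q\right) = \left(q^{2} + 6 q\right) + \left(q^{2} + q\right) = \left(q^{2} + 6 q\right) + \left(q + q^{2}\right) = 2 q^{2} + 7 q$)
$n{\left(-48 \right)} + v{\left(217,D{\left(\left(-1\right) 3 \cdot 5 \right)} \right)} = - 48 \left(7 + 2 \left(-48\right)\right) - 6 = - 48 \left(7 - 96\right) - 6 = \left(-48\right) \left(-89\right) - 6 = 4272 - 6 = 4266$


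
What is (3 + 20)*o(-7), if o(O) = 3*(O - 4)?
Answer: -759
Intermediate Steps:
o(O) = -12 + 3*O (o(O) = 3*(-4 + O) = -12 + 3*O)
(3 + 20)*o(-7) = (3 + 20)*(-12 + 3*(-7)) = 23*(-12 - 21) = 23*(-33) = -759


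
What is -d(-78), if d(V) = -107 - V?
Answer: 29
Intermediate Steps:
-d(-78) = -(-107 - 1*(-78)) = -(-107 + 78) = -1*(-29) = 29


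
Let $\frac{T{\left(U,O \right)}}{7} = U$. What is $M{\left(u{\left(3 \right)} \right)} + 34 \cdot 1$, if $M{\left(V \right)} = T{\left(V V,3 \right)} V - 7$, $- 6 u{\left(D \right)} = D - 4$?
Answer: $\frac{5839}{216} \approx 27.032$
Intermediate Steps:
$u{\left(D \right)} = \frac{2}{3} - \frac{D}{6}$ ($u{\left(D \right)} = - \frac{D - 4}{6} = - \frac{-4 + D}{6} = \frac{2}{3} - \frac{D}{6}$)
$T{\left(U,O \right)} = 7 U$
$M{\left(V \right)} = -7 + 7 V^{3}$ ($M{\left(V \right)} = 7 V V V - 7 = 7 V^{2} V - 7 = 7 V^{3} - 7 = -7 + 7 V^{3}$)
$M{\left(u{\left(3 \right)} \right)} + 34 \cdot 1 = \left(-7 + 7 \left(\frac{2}{3} - \frac{1}{2}\right)^{3}\right) + 34 \cdot 1 = \left(-7 + 7 \left(\frac{2}{3} - \frac{1}{2}\right)^{3}\right) + 34 = \left(-7 + \frac{7}{216}\right) + 34 = - \frac{1505}{216} + 34 = \frac{5839}{216}$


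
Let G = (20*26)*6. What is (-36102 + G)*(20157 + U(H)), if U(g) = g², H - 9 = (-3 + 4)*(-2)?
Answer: -666434292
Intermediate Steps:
H = 7 (H = 9 + (-3 + 4)*(-2) = 9 + 1*(-2) = 9 - 2 = 7)
G = 3120 (G = 520*6 = 3120)
(-36102 + G)*(20157 + U(H)) = (-36102 + 3120)*(20157 + 7²) = -32982*(20157 + 49) = -32982*20206 = -666434292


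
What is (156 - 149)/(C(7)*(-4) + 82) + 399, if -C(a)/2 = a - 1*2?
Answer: 48685/122 ≈ 399.06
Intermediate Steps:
C(a) = 4 - 2*a (C(a) = -2*(a - 1*2) = -2*(a - 2) = -2*(-2 + a) = 4 - 2*a)
(156 - 149)/(C(7)*(-4) + 82) + 399 = (156 - 149)/((4 - 2*7)*(-4) + 82) + 399 = 7/((4 - 14)*(-4) + 82) + 399 = 7/(-10*(-4) + 82) + 399 = 7/(40 + 82) + 399 = 7/122 + 399 = 48685/122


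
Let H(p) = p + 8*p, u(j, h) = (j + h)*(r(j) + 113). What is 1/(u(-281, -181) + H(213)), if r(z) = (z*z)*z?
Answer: 1/10250824653 ≈ 9.7553e-11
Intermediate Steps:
r(z) = z**3 (r(z) = z**2*z = z**3)
u(j, h) = (113 + j**3)*(h + j) (u(j, h) = (j + h)*(j**3 + 113) = (h + j)*(113 + j**3) = (113 + j**3)*(h + j))
H(p) = 9*p
1/(u(-281, -181) + H(213)) = 1/(((-281)**4 + 113*(-181) + 113*(-281) - 181*(-281)**3) + 9*213) = 1/((6234839521 - 20453 - 31753 - 181*(-22188041)) + 1917) = 1/((6234839521 - 20453 - 31753 + 4016035421) + 1917) = 1/(10250822736 + 1917) = 1/10250824653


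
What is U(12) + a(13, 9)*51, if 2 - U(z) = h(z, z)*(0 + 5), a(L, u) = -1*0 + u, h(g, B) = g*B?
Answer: -259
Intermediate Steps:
h(g, B) = B*g
a(L, u) = u (a(L, u) = 0 + u = u)
U(z) = 2 - 5*z² (U(z) = 2 - z*z*(0 + 5) = 2 - z²*5 = 2 - 5*z²)
U(12) + a(13, 9)*51 = (2 - 5*12²) + 9*51 = (2 - 5*144) + 459 = (2 - 720) + 459 = -718 + 459 = -259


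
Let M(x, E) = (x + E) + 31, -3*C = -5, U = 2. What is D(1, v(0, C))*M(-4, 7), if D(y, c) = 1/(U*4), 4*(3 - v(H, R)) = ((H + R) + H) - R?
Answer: 17/4 ≈ 4.2500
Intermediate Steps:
C = 5/3 (C = -1/3*(-5) = 5/3 ≈ 1.6667)
v(H, R) = 3 - H/2 (v(H, R) = 3 - (((H + R) + H) - R)/4 = 3 - ((R + 2*H) - R)/4 = 3 - H/2)
D(y, c) = 1/8 (D(y, c) = 1/(2*4) = 1/8)
M(x, E) = 31 + E + x (M(x, E) = (E + x) + 31 = 31 + E + x)
D(1, v(0, C))*M(-4, 7) = (31 + 7 - 4)/8 = (1/8)*34 = 17/4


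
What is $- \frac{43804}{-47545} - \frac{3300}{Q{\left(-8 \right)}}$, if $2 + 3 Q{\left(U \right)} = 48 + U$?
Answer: $- \frac{234515474}{903355} \approx -259.6$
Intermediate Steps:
$Q{\left(U \right)} = \frac{46}{3} + \frac{U}{3}$ ($Q{\left(U \right)} = - \frac{2}{3} + \frac{48 + U}{3} = - \frac{2}{3} + \left(16 + \frac{U}{3}\right) = \frac{46}{3} + \frac{U}{3}$)
$- \frac{43804}{-47545} - \frac{3300}{Q{\left(-8 \right)}} = - \frac{43804}{-47545} - \frac{3300}{\frac{46}{3} + \frac{1}{3} \left(-8\right)} = \left(-43804\right) \left(- \frac{1}{47545}\right) - \frac{3300}{\frac{46}{3} - \frac{8}{3}} = \frac{43804}{47545} - \frac{3300}{\frac{38}{3}} = \frac{43804}{47545} - \frac{4950}{19} = - \frac{234515474}{903355}$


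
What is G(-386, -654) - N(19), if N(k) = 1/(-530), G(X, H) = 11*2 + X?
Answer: -192919/530 ≈ -364.00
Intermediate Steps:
G(X, H) = 22 + X
N(k) = -1/530
G(-386, -654) - N(19) = (22 - 386) - 1*(-1/530) = -364 + 1/530 = -192919/530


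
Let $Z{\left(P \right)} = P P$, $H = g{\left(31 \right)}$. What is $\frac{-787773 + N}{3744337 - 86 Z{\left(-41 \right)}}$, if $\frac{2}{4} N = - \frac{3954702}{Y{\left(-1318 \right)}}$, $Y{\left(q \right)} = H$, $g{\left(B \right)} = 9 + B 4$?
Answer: $- \frac{112683213}{478769543} \approx -0.23536$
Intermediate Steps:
$g{\left(B \right)} = 9 + 4 B$
$H = 133$ ($H = 9 + 4 \cdot 31 = 9 + 124 = 133$)
$Y{\left(q \right)} = 133$
$Z{\left(P \right)} = P^{2}$
$N = - \frac{7909404}{133}$ ($N = 2 \left(- \frac{3954702}{133}\right) = - \frac{7909404}{133} \approx -59469.0$)
$\frac{-787773 + N}{3744337 - 86 Z{\left(-41 \right)}} = \frac{-787773 - \frac{7909404}{133}}{3744337 - 86 \left(-41\right)^{2}} = - \frac{112683213}{133 \left(3744337 - 144566\right)} = - \frac{112683213}{133 \cdot 3599771} = \left(- \frac{112683213}{133}\right) \frac{1}{3599771} = - \frac{112683213}{478769543}$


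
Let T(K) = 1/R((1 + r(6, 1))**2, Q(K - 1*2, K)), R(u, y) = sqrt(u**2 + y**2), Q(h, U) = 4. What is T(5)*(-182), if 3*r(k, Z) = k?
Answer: -182*sqrt(97)/97 ≈ -18.479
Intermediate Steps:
r(k, Z) = k/3
T(K) = sqrt(97)/97 (T(K) = 1/(sqrt(((1 + (1/3)*6)**2)**2 + 4**2)) = 1/(sqrt(((1 + 2)**2)**2 + 16)) = 1/(sqrt((3**2)**2 + 16)) = 1/(sqrt(9**2 + 16)) = 1/(sqrt(81 + 16)) = 1/(sqrt(97)) = sqrt(97)/97)
T(5)*(-182) = (sqrt(97)/97)*(-182) = -182*sqrt(97)/97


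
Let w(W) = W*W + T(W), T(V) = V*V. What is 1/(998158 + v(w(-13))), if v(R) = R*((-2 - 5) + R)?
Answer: 1/1110036 ≈ 9.0087e-7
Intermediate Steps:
T(V) = V²
w(W) = 2*W² (w(W) = W*W + W² = W² + W² = 2*W²)
v(R) = R*(-7 + R)
1/(998158 + v(w(-13))) = 1/(998158 + (2*(-13)²)*(-7 + 2*(-13)²)) = 1/(998158 + (2*169)*(-7 + 2*169)) = 1/(998158 + 338*(-7 + 338)) = 1/(998158 + 338*331) = 1/(998158 + 111878) = 1/1110036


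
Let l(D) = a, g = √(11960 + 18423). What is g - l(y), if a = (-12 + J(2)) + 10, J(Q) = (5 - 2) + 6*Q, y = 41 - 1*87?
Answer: -13 + √30383 ≈ 161.31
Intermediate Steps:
y = -46 (y = 41 - 87 = -46)
J(Q) = 3 + 6*Q
g = √30383 ≈ 174.31
a = 13 (a = (-12 + (3 + 6*2)) + 10 = (-12 + (3 + 12)) + 10 = (-12 + 15) + 10 = 3 + 10 = 13)
l(D) = 13
g - l(y) = √30383 - 1*13 = √30383 - 13 = -13 + √30383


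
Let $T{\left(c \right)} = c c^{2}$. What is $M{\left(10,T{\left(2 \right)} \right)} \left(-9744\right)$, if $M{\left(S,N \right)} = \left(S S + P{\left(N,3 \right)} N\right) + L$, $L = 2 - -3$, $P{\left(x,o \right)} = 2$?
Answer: $-1179024$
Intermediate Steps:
$T{\left(c \right)} = c^{3}$
$L = 5$ ($L = 2 + 3 = 5$)
$M{\left(S,N \right)} = 5 + S^{2} + 2 N$ ($M{\left(S,N \right)} = \left(S S + 2 N\right) + 5 = \left(S^{2} + 2 N\right) + 5 = 5 + S^{2} + 2 N$)
$M{\left(10,T{\left(2 \right)} \right)} \left(-9744\right) = \left(5 + 10^{2} + 2 \cdot 2^{3}\right) \left(-9744\right) = \left(5 + 100 + 2 \cdot 8\right) \left(-9744\right) = \left(5 + 100 + 16\right) \left(-9744\right) = 121 \left(-9744\right) = -1179024$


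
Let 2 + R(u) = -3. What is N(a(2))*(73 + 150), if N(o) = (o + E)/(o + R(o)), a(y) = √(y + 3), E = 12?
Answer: -2899/4 - 3791*√5/20 ≈ -1148.6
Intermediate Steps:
R(u) = -5 (R(u) = -2 - 3 = -5)
a(y) = √(3 + y)
N(o) = (12 + o)/(-5 + o) (N(o) = (o + 12)/(o - 5) = (12 + o)/(-5 + o))
N(a(2))*(73 + 150) = ((12 + √(3 + 2))/(-5 + √(3 + 2)))*(73 + 150) = ((12 + √5)/(-5 + √5))*223 = 223*(12 + √5)/(-5 + √5)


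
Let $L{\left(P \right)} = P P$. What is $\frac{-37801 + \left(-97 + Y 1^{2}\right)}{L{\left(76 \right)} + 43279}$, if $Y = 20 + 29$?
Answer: $- \frac{37849}{49055} \approx -0.77156$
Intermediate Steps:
$L{\left(P \right)} = P^{2}$
$Y = 49$
$\frac{-37801 + \left(-97 + Y 1^{2}\right)}{L{\left(76 \right)} + 43279} = \frac{-37801 - \left(97 - 49 \cdot 1^{2}\right)}{76^{2} + 43279} = \frac{-37801 + \left(-97 + 49 \cdot 1\right)}{5776 + 43279} = \frac{-37801 + \left(-97 + 49\right)}{49055} = \left(-37801 - 48\right) \frac{1}{49055} = \left(-37849\right) \frac{1}{49055} = - \frac{37849}{49055}$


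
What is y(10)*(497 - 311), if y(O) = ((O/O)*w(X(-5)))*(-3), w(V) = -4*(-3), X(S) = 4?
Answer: -6696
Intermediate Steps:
w(V) = 12
y(O) = -36 (y(O) = ((O/O)*12)*(-3) = (1*12)*(-3) = 12*(-3) = -36)
y(10)*(497 - 311) = -36*(497 - 311) = -36*186 = -6696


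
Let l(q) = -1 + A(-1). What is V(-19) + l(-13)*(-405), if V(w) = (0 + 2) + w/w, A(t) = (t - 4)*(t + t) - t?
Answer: -4047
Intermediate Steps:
A(t) = -t + 2*t*(-4 + t) (A(t) = (-4 + t)*(2*t) - t = 2*t*(-4 + t) - t = -t + 2*t*(-4 + t))
V(w) = 3 (V(w) = 2 + 1 = 3)
l(q) = 10 (l(q) = -1 - (-9 + 2*(-1)) = -1 - (-9 - 2) = -1 - 1*(-11) = -1 + 11 = 10)
V(-19) + l(-13)*(-405) = 3 + 10*(-405) = 3 - 4050 = -4047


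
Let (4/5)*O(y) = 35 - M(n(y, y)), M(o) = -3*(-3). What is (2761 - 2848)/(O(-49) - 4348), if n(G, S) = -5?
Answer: 58/2877 ≈ 0.020160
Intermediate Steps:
M(o) = 9
O(y) = 65/2 (O(y) = 5*(35 - 1*9)/4 = 5*(35 - 9)/4 = (5/4)*26 = 65/2)
(2761 - 2848)/(O(-49) - 4348) = (2761 - 2848)/(65/2 - 4348) = -87/(-8631/2) = -87*(-2/8631) = 58/2877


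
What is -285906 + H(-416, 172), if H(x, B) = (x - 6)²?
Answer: -107822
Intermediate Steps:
H(x, B) = (-6 + x)²
-285906 + H(-416, 172) = -285906 + (-6 - 416)² = -285906 + (-422)² = -285906 + 178084 = -107822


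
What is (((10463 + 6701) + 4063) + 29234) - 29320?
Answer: 21141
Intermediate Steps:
(((10463 + 6701) + 4063) + 29234) - 29320 = ((17164 + 4063) + 29234) - 29320 = (21227 + 29234) - 29320 = 50461 - 29320 = 21141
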